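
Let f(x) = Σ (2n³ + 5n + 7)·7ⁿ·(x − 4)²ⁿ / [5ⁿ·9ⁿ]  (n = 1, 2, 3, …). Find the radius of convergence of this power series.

R = 3√35/7

By the ratio test, |a_{n+1}/a_n| = [(2(n+1)³ + 5(n+1) + 7)/(2n³ + 5n + 7)] · 7/(5·9) → 7/45.
Writing y = (x − 4)², the series in y has radius 45/7, so |x − 4| < √(45/7) and R = 3√35/7.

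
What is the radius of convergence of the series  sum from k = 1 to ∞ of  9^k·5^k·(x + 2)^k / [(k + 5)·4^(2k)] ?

The ratio of consecutive coefficients is [(k + 5)/((k+1) + 5)] · 9·5/16 → 45/16.
The series converges when 45/16 · |x + 2| < 1, giving R = 16/45.

R = 16/45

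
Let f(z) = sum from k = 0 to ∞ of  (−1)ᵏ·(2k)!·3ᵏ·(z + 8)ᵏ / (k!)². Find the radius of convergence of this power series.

R = 1/12

By the ratio test, |a_{k+1}/a_k| = (2k+1)·(2k+2)/(k+1)² · 3 → 12.
The series converges when 12 · |z + 8| < 1, giving R = 1/12.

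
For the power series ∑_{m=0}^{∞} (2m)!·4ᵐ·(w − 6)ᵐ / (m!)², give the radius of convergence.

The ratio of consecutive coefficients is (2m+1)·(2m+2)/(m+1)² · 4 → 16.
Convergence for |w − 6| · 16 < 1, i.e. |w − 6| < 1/16. So R = 1/16.

R = 1/16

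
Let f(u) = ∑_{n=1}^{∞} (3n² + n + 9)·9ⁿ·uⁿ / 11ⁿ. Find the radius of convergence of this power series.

The ratio of consecutive coefficients is [(3(n+1)² + (n+1) + 9)/(3n² + n + 9)] · 9/11 → 9/11.
The series converges when 9/11 · |u| < 1, giving R = 11/9.

R = 11/9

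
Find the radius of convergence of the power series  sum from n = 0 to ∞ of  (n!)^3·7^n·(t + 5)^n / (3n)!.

R = 27/7

Apply the ratio test: |a_{n+1}| / |a_n| = (n+1)³/[(3n+1)·(3n+2)·(3n+3)] · 7, which tends to 7/27 as n → ∞.
Hence the series converges for |t + 5| < 1/(7/27) = 27/7, so the radius of convergence is 27/7.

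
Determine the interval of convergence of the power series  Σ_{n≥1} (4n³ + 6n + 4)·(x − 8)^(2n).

(7, 9)

Apply the ratio test: |a_{n+1}| / |a_n| = (4(n+1)³ + 6(n+1) + 4)/(4n³ + 6n + 4), which tends to 1 as n → ∞.
Successive powers of (x − 8) differ by 2, so the series converges when |x − 8|² · 1 < 1, i.e. |x − 8| < √(1) = 1. So R = 1.
Check x = 9: the n-th term does not approach 0; divergence by the term test.
Endpoint x = 7: the terms do not tend to 0, so the series diverges.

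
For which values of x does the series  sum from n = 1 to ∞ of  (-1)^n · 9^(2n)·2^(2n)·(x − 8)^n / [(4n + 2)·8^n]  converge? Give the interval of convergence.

(646/81, 650/81]

Apply the ratio test: |a_{n+1}| / |a_n| = [(4n + 2)/(4(n+1) + 2)] · 81·4/8, which tends to 81/2 as n → ∞.
The series converges when 81/2 · |x − 8| < 1, giving R = 2/81.
Endpoint x = 650/81: an alternating series whose terms decrease to 0 in absolute value, so it converges by the Leibniz criterion.
When x = 646/81, the terms are asymptotic to a nonzero constant times 1/n, so the series diverges by limit comparison with Σ 1/n.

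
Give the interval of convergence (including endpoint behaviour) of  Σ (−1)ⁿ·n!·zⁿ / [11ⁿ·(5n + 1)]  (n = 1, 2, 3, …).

{0}

Ratio test: |a_{n+1}/a_n| = (n+1) · 1/11 · (5n + 1)/(5(n+1) + 1) → ∞ as n → ∞.
Since the ratio → ∞, the series diverges for every z ≠ 0, and R = 0.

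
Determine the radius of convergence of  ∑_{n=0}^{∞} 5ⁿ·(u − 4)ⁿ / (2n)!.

By the ratio test, |a_{n+1}/a_n| = 5 · 1/[(2n+1)·(2n+2)] → 0.
Since the limit is 0 < 1 for every u, the series converges on all of ℝ and R = ∞.

R = ∞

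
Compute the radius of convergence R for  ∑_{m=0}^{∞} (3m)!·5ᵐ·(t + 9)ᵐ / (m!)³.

R = 1/135

Apply the ratio test: |a_{m+1}| / |a_m| = (3m+1)·(3m+2)·(3m+3)/(m+1)³ · 5, which tends to 135 as m → ∞.
Convergence for |t + 9| · 135 < 1, i.e. |t + 9| < 1/135. So R = 1/135.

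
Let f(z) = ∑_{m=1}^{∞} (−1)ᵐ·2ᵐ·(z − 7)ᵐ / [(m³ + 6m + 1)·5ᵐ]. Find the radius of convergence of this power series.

R = 5/2

The ratio of consecutive coefficients is [(m³ + 6m + 1)/((m+1)³ + 6(m+1) + 1)] · 2/5 → 2/5.
Hence the series converges for |z − 7| < 1/(2/5) = 5/2, so the radius of convergence is 5/2.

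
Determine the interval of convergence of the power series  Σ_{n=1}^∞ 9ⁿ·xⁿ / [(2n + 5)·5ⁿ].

Ratio test: |a_{n+1}/a_n| = [(2n + 5)/(2(n+1) + 5)] · 9/5 → 9/5 as n → ∞.
The series converges when 9/5 · |x| < 1, giving R = 5/9.
When x = 5/9, the terms behave like c/n; limit comparison with the harmonic series gives divergence.
Endpoint x = -5/9: an alternating series whose terms decrease to 0 in absolute value, so it converges by the Leibniz criterion.

[-5/9, 5/9)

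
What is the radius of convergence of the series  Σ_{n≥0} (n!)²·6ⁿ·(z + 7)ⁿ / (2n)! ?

Apply the ratio test: |a_{n+1}| / |a_n| = (n+1)²/[(2n+1)·(2n+2)] · 6, which tends to 3/2 as n → ∞.
Convergence for |z + 7| · 3/2 < 1, i.e. |z + 7| < 2/3. So R = 2/3.

R = 2/3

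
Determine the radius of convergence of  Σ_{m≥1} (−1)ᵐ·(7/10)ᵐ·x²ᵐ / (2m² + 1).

R = √70/7

The ratio of consecutive coefficients is [(2m² + 1)/(2(m+1)² + 1)] · 7/10 → 7/10.
Since the exponent of x increases by 2 each term, convergence requires |x|² < 10/7, hence R = √70/7.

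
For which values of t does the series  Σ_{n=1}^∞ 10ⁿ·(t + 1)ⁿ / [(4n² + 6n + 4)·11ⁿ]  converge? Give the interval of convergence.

[-21/10, 1/10]

Apply the ratio test: |a_{n+1}| / |a_n| = [(4n² + 6n + 4)/(4(n+1)² + 6(n+1) + 4)] · 10/11, which tends to 10/11 as n → ∞.
The series converges when 10/11 · |t + 1| < 1, giving R = 11/10.
At t = 1/10: absolute convergence follows by limit comparison with Σ 1/n².
At t = -21/10: the terms are on the order of 1/n², so the series converges absolutely by comparison with the p-series (p = 2 > 1).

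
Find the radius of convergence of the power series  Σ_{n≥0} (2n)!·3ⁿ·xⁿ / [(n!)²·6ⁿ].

Ratio test: |a_{n+1}/a_n| = (2n+1)·(2n+2)/(n+1)² · 3/6 → 2 as n → ∞.
Thus R = 1/(2) = 1/2.

R = 1/2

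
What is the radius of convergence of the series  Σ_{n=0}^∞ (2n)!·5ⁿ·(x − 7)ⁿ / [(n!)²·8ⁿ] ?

R = 2/5

The ratio of consecutive coefficients is (2n+1)·(2n+2)/(n+1)² · 5/8 → 5/2.
Thus R = 1/(5/2) = 2/5.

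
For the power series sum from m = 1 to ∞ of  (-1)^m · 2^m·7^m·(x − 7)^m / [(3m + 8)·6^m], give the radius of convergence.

R = 3/7

Ratio test: |a_{m+1}/a_m| = [(3m + 8)/(3(m+1) + 8)] · 2·7/6 → 7/3 as m → ∞.
The series converges when 7/3 · |x − 7| < 1, giving R = 3/7.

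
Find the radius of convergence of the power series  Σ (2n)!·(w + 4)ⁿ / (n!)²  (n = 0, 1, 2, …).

The ratio of consecutive coefficients is (2n+1)·(2n+2)/(n+1)² → 4.
Thus R = 1/(4) = 1/4.

R = 1/4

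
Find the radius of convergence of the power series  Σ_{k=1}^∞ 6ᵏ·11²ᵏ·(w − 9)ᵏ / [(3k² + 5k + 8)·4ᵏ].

The ratio of consecutive coefficients is [(3k² + 5k + 8)/(3(k+1)² + 5(k+1) + 8)] · 6·121/4 → 363/2.
Convergence for |w − 9| · 363/2 < 1, i.e. |w − 9| < 2/363. So R = 2/363.

R = 2/363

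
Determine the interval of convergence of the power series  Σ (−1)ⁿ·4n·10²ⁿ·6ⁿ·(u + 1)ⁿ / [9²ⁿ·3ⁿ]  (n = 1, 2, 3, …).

Ratio test: |a_{n+1}/a_n| = [4(n+1)/4n] · 100·6/(81·3) → 200/81 as n → ∞.
Convergence for |u + 1| · 200/81 < 1, i.e. |u + 1| < 81/200. So R = 81/200.
Check u = -119/200: the terms do not tend to 0, so the series diverges.
Check u = -281/200: the terms have absolute value of order n, which does not tend to 0, so the series diverges by the divergence test.

(-281/200, -119/200)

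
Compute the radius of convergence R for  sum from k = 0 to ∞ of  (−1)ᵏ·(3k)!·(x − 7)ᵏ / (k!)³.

R = 1/27

The ratio of consecutive coefficients is (3k+1)·(3k+2)·(3k+3)/(k+1)³ → 27.
Convergence for |x − 7| · 27 < 1, i.e. |x − 7| < 1/27. So R = 1/27.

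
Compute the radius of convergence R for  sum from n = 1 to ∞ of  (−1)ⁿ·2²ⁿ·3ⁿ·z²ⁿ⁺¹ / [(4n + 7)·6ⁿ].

R = √2/2

By the ratio test, |a_{n+1}/a_n| = [(4n + 7)/(4(n+1) + 7)] · 4·3/6 → 2.
Since the exponent of z increases by 2 each term, convergence requires |z|² < 1/2, hence R = √2/2.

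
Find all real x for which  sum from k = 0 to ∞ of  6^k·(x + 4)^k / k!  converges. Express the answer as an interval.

Ratio test: |a_{k+1}/a_k| = 6 · 1/(k+1) → 0 as k → ∞.
The ratio tends to 0 regardless of x, hence R = ∞.

(−∞, ∞)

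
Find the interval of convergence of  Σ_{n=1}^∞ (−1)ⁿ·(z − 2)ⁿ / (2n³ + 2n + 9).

The ratio of consecutive coefficients is (2n³ + 2n + 9)/(2(n+1)³ + 2(n+1) + 9) → 1.
Hence R = 1.
When z = 3, absolute convergence follows by limit comparison with Σ 1/n³.
Check z = 1: absolute convergence follows by limit comparison with Σ 1/n³.

[1, 3]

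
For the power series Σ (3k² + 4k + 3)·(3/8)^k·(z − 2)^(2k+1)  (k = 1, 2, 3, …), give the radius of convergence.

The ratio of consecutive coefficients is [(3(k+1)² + 4(k+1) + 3)/(3k² + 4k + 3)] · 3/8 → 3/8.
Since the exponent of (z − 2) increases by 2 each term, convergence requires |z − 2|² < 8/3, hence R = 2√6/3.

R = 2√6/3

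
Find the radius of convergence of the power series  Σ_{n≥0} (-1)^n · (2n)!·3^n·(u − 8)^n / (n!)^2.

Apply the ratio test: |a_{n+1}| / |a_n| = (2n+1)·(2n+2)/(n+1)² · 3, which tends to 12 as n → ∞.
The series converges when 12 · |u − 8| < 1, giving R = 1/12.

R = 1/12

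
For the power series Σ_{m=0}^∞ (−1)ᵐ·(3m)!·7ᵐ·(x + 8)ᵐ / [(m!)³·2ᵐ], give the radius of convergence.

The ratio of consecutive coefficients is (3m+1)·(3m+2)·(3m+3)/(m+1)³ · 7/2 → 189/2.
Hence the series converges for |x + 8| < 1/(189/2) = 2/189, so the radius of convergence is 2/189.

R = 2/189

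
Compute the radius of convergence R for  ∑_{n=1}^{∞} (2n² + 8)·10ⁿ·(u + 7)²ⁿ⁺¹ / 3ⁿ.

The ratio of consecutive coefficients is [(2(n+1)² + 8)/(2n² + 8)] · 10/3 → 10/3.
Since the exponent of (u + 7) increases by 2 each term, convergence requires |u + 7|² < 3/10, hence R = √30/10.

R = √30/10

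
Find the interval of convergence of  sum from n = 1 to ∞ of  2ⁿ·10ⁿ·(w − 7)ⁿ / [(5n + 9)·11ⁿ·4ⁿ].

The ratio of consecutive coefficients is [(5n + 9)/(5(n+1) + 9)] · 2·10/(11·4) → 5/11.
Convergence for |w − 7| · 5/11 < 1, i.e. |w − 7| < 11/5. So R = 11/5.
Check w = 46/5: the terms behave like c/n; limit comparison with the harmonic series gives divergence.
When w = 24/5, the terms alternate in sign and decrease monotonically to 0 in absolute value (size ~ c/n), so the alternating series test gives convergence.

[24/5, 46/5)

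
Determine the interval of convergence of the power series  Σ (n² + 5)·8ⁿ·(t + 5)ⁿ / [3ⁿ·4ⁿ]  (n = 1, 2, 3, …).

(-13/2, -7/2)

By the ratio test, |a_{n+1}/a_n| = [((n+1)² + 5)/(n² + 5)] · 8/(3·4) → 2/3.
Thus R = 1/(2/3) = 3/2.
Endpoint t = -7/2: the terms have absolute value of order n², which does not tend to 0, so the series diverges by the divergence test.
At t = -13/2: the n-th term does not approach 0; divergence by the term test.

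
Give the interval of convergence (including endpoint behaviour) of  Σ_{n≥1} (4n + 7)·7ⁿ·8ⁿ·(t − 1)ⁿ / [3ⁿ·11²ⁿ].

(-307/56, 419/56)

The ratio of consecutive coefficients is [(4(n+1) + 7)/(4n + 7)] · 7·8/(3·121) → 56/363.
The series converges when 56/363 · |t − 1| < 1, giving R = 363/56.
Check t = 419/56: the n-th term does not approach 0; divergence by the term test.
At t = -307/56: the terms do not tend to 0, so the series diverges.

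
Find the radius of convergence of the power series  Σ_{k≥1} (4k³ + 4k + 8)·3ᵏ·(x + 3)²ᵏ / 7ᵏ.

R = √21/3

Apply the ratio test: |a_{k+1}| / |a_k| = [(4(k+1)³ + 4(k+1) + 8)/(4k³ + 4k + 8)] · 3/7, which tends to 3/7 as k → ∞.
Successive powers of (x + 3) differ by 2, so the series converges when |x + 3|² · 3/7 < 1, i.e. |x + 3| < √(7/3). So R = √21/3.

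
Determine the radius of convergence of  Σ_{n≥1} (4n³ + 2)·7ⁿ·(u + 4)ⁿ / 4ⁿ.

R = 4/7

The ratio of consecutive coefficients is [(4(n+1)³ + 2)/(4n³ + 2)] · 7/4 → 7/4.
The series converges when 7/4 · |u + 4| < 1, giving R = 4/7.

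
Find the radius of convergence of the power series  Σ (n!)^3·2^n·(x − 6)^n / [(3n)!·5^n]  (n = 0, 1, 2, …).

Apply the ratio test: |a_{n+1}| / |a_n| = (n+1)³/[(3n+1)·(3n+2)·(3n+3)] · 2/5, which tends to 2/135 as n → ∞.
Convergence for |x − 6| · 2/135 < 1, i.e. |x − 6| < 135/2. So R = 135/2.

R = 135/2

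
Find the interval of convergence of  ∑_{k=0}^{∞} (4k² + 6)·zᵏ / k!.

(−∞, ∞)

Apply the ratio test: |a_{k+1}| / |a_k| = (4(k+1)² + 6)/(4k² + 6) · 1/(k+1), which tends to 0 as k → ∞.
The limit is 0, so the series converges for all z; R = ∞.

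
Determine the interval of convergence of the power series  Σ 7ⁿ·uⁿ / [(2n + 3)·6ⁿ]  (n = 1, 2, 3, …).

[-6/7, 6/7)

By the ratio test, |a_{n+1}/a_n| = [(2n + 3)/(2(n+1) + 3)] · 7/6 → 7/6.
Convergence for |u| · 7/6 < 1, i.e. |u| < 6/7. So R = 6/7.
At u = 6/7: comparison with the harmonic series Σ 1/n shows the series diverges.
When u = -6/7, an alternating series whose terms decrease to 0 in absolute value, so it converges by the Leibniz criterion.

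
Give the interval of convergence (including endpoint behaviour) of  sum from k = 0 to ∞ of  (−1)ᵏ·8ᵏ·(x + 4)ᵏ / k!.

(−∞, ∞)

Ratio test: |a_{k+1}/a_k| = 8 · 1/(k+1) → 0 as k → ∞.
The ratio tends to 0 regardless of x, hence R = ∞.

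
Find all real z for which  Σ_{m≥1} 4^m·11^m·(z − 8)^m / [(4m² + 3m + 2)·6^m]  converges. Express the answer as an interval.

[173/22, 179/22]

Apply the ratio test: |a_{m+1}| / |a_m| = [(4m² + 3m + 2)/(4(m+1)² + 3(m+1) + 2)] · 4·11/6, which tends to 22/3 as m → ∞.
The series converges when 22/3 · |z − 8| < 1, giving R = 3/22.
At z = 179/22: the terms are on the order of 1/m², so the series converges absolutely by comparison with the p-series (p = 2 > 1).
Endpoint z = 173/22: the terms are on the order of 1/m², so the series converges absolutely by comparison with the p-series (p = 2 > 1).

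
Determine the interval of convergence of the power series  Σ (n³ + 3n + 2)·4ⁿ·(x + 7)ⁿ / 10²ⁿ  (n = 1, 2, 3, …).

By the ratio test, |a_{n+1}/a_n| = [((n+1)³ + 3(n+1) + 2)/(n³ + 3n + 2)] · 4/100 → 1/25.
Convergence for |x + 7| · 1/25 < 1, i.e. |x + 7| < 25. So R = 25.
Check x = 18: the terms have absolute value of order n³, which does not tend to 0, so the series diverges by the divergence test.
Check x = -32: the terms have absolute value of order n³, which does not tend to 0, so the series diverges by the divergence test.

(-32, 18)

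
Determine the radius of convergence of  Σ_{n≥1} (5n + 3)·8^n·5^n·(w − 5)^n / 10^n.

R = 1/4

By the ratio test, |a_{n+1}/a_n| = [(5(n+1) + 3)/(5n + 3)] · 8·5/10 → 4.
The series converges when 4 · |w − 5| < 1, giving R = 1/4.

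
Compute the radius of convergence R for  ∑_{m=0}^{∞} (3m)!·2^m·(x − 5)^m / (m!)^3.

R = 1/54

Ratio test: |a_{m+1}/a_m| = (3m+1)·(3m+2)·(3m+3)/(m+1)³ · 2 → 54 as m → ∞.
Thus R = 1/(54) = 1/54.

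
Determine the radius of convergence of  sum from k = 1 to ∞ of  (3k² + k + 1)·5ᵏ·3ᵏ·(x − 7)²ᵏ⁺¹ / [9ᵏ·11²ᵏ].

R = 11√15/5

Ratio test: |a_{k+1}/a_k| = [(3(k+1)² + (k+1) + 1)/(3k² + k + 1)] · 5·3/(9·121) → 5/363 as k → ∞.
Since the exponent of (x − 7) increases by 2 each term, convergence requires |x − 7|² < 363/5, hence R = 11√15/5.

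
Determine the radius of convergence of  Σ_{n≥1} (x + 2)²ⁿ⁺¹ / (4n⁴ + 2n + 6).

The ratio of consecutive coefficients is (4n⁴ + 2n + 6)/(4(n+1)⁴ + 2(n+1) + 6) → 1.
Writing y = (x + 2)², the series in y has radius 1, so |x + 2| < √(1) = 1 and R = 1.

R = 1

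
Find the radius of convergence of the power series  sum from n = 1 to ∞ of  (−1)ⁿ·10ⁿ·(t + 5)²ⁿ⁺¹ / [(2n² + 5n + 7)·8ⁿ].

By the ratio test, |a_{n+1}/a_n| = [(2n² + 5n + 7)/(2(n+1)² + 5(n+1) + 7)] · 10/8 → 5/4.
Successive powers of (t + 5) differ by 2, so the series converges when |t + 5|² · 5/4 < 1, i.e. |t + 5| < √(4/5). So R = 2√5/5.

R = 2√5/5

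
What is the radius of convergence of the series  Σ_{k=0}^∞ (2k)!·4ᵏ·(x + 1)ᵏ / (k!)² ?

Apply the ratio test: |a_{k+1}| / |a_k| = (2k+1)·(2k+2)/(k+1)² · 4, which tends to 16 as k → ∞.
The series converges when 16 · |x + 1| < 1, giving R = 1/16.

R = 1/16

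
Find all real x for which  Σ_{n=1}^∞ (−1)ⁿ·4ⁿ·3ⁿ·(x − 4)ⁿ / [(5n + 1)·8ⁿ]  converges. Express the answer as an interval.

By the ratio test, |a_{n+1}/a_n| = [(5n + 1)/(5(n+1) + 1)] · 4·3/8 → 3/2.
Hence the series converges for |x − 4| < 1/(3/2) = 2/3, so the radius of convergence is 2/3.
Endpoint x = 14/3: an alternating series whose terms decrease to 0 in absolute value, so it converges by the Leibniz criterion.
Endpoint x = 10/3: the terms are asymptotic to a nonzero constant times 1/n, so the series diverges by limit comparison with Σ 1/n.

(10/3, 14/3]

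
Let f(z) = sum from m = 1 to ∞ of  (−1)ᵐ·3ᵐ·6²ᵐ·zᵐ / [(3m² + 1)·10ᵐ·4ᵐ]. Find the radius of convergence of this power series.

R = 10/27

Apply the ratio test: |a_{m+1}| / |a_m| = [(3m² + 1)/(3(m+1)² + 1)] · 3·36/(10·4), which tends to 27/10 as m → ∞.
Thus R = 1/(27/10) = 10/27.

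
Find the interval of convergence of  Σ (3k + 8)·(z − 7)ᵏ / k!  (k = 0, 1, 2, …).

(−∞, ∞)

The ratio of consecutive coefficients is (3(k+1) + 8)/(3k + 8) · 1/(k+1) → 0.
The limit is 0, so the series converges for all z; R = ∞.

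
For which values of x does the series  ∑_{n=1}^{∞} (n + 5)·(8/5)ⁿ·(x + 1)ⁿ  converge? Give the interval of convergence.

(-13/8, -3/8)

By the ratio test, |a_{n+1}/a_n| = [((n+1) + 5)/(n + 5)] · 8/5 → 8/5.
Convergence for |x + 1| · 8/5 < 1, i.e. |x + 1| < 5/8. So R = 5/8.
Check x = -3/8: the terms have absolute value of order n, which does not tend to 0, so the series diverges by the divergence test.
Check x = -13/8: the n-th term does not approach 0; divergence by the term test.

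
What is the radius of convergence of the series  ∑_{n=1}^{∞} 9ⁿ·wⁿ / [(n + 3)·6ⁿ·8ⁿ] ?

R = 16/3

The ratio of consecutive coefficients is [(n + 3)/((n+1) + 3)] · 9/(6·8) → 3/16.
Thus R = 1/(3/16) = 16/3.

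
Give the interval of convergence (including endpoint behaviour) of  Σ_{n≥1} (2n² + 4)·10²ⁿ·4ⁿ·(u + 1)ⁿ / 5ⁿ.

The ratio of consecutive coefficients is [(2(n+1)² + 4)/(2n² + 4)] · 100·4/5 → 80.
The series converges when 80 · |u + 1| < 1, giving R = 1/80.
Check u = -79/80: the n-th term does not approach 0; divergence by the term test.
At u = -81/80: the terms do not tend to 0, so the series diverges.

(-81/80, -79/80)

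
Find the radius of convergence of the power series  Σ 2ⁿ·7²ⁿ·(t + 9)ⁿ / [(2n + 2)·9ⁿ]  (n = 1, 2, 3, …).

Apply the ratio test: |a_{n+1}| / |a_n| = [(2n + 2)/(2(n+1) + 2)] · 2·49/9, which tends to 98/9 as n → ∞.
The series converges when 98/9 · |t + 9| < 1, giving R = 9/98.

R = 9/98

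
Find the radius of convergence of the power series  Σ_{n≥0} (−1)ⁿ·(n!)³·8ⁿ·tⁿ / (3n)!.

Apply the ratio test: |a_{n+1}| / |a_n| = (n+1)³/[(3n+1)·(3n+2)·(3n+3)] · 8, which tends to 8/27 as n → ∞.
Thus R = 1/(8/27) = 27/8.

R = 27/8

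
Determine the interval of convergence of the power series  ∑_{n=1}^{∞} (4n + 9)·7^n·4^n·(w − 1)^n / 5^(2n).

(3/28, 53/28)

Ratio test: |a_{n+1}/a_n| = [(4(n+1) + 9)/(4n + 9)] · 7·4/25 → 28/25 as n → ∞.
Convergence for |w − 1| · 28/25 < 1, i.e. |w − 1| < 25/28. So R = 25/28.
Check w = 53/28: the terms do not tend to 0, so the series diverges.
Endpoint w = 3/28: the terms have absolute value of order n, which does not tend to 0, so the series diverges by the divergence test.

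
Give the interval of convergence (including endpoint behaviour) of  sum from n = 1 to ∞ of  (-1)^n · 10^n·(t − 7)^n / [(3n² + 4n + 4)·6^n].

The ratio of consecutive coefficients is [(3n² + 4n + 4)/(3(n+1)² + 4(n+1) + 4)] · 10/6 → 5/3.
The series converges when 5/3 · |t − 7| < 1, giving R = 3/5.
At t = 38/5: the terms are on the order of 1/n², so the series converges absolutely by comparison with the p-series (p = 2 > 1).
Check t = 32/5: the terms are on the order of 1/n², so the series converges absolutely by comparison with the p-series (p = 2 > 1).

[32/5, 38/5]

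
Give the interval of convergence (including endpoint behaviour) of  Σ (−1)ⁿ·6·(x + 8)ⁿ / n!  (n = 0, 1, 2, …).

(−∞, ∞)

By the ratio test, |a_{n+1}/a_n| = 6/6 · 1/(n+1) → 0.
Since the limit is 0 < 1 for every x, the series converges on all of ℝ and R = ∞.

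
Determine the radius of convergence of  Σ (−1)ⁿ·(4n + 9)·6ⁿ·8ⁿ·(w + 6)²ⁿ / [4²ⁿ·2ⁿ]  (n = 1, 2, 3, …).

R = √6/3

By the ratio test, |a_{n+1}/a_n| = [(4(n+1) + 9)/(4n + 9)] · 6·8/(16·2) → 3/2.
Successive powers of (w + 6) differ by 2, so the series converges when |w + 6|² · 3/2 < 1, i.e. |w + 6| < √(2/3). So R = √6/3.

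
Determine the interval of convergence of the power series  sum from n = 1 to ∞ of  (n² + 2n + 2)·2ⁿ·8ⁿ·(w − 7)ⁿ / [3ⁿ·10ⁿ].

(41/8, 71/8)

Apply the ratio test: |a_{n+1}| / |a_n| = [((n+1)² + 2(n+1) + 2)/(n² + 2n + 2)] · 2·8/(3·10), which tends to 8/15 as n → ∞.
Thus R = 1/(8/15) = 15/8.
Check w = 71/8: the terms have absolute value of order n², which does not tend to 0, so the series diverges by the divergence test.
When w = 41/8, the n-th term does not approach 0; divergence by the term test.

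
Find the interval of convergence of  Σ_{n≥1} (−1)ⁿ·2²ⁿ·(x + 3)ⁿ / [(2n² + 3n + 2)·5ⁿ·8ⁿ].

The ratio of consecutive coefficients is [(2n² + 3n + 2)/(2(n+1)² + 3(n+1) + 2)] · 4/(5·8) → 1/10.
Thus R = 1/(1/10) = 10.
Endpoint x = 7: the terms are on the order of 1/n², so the series converges absolutely by comparison with the p-series (p = 2 > 1).
Check x = -13: the terms are on the order of 1/n², so the series converges absolutely by comparison with the p-series (p = 2 > 1).

[-13, 7]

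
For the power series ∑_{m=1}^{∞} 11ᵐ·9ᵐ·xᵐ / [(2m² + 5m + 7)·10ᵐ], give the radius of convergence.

By the ratio test, |a_{m+1}/a_m| = [(2m² + 5m + 7)/(2(m+1)² + 5(m+1) + 7)] · 11·9/10 → 99/10.
The series converges when 99/10 · |x| < 1, giving R = 10/99.

R = 10/99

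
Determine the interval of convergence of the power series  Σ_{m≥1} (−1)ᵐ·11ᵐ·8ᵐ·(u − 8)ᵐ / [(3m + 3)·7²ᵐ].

By the ratio test, |a_{m+1}/a_m| = [(3m + 3)/(3(m+1) + 3)] · 11·8/49 → 88/49.
Hence the series converges for |u − 8| < 1/(88/49) = 49/88, so the radius of convergence is 49/88.
At u = 753/88: the terms alternate in sign and decrease monotonically to 0 in absolute value (size ~ c/m), so the alternating series test gives convergence.
Check u = 655/88: the terms are asymptotic to a nonzero constant times 1/m, so the series diverges by limit comparison with Σ 1/m.

(655/88, 753/88]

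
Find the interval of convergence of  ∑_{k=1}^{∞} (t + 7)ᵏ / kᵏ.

(−∞, ∞)

Applying the root test, |a_k|^(1/k) = 1/k → 0.
The limit is 0 for every t, so R = ∞.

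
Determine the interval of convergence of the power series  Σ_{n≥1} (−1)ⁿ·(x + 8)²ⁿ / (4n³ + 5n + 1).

[-9, -7]

The ratio of consecutive coefficients is (4n³ + 5n + 1)/(4(n+1)³ + 5(n+1) + 1) → 1.
Writing y = (x + 8)², the series in y has radius 1, so |x + 8| < √(1) = 1 and R = 1.
Check x = -7: the terms are on the order of 1/n³, so the series converges absolutely by comparison with the p-series (p = 3 > 1).
Endpoint x = -9: the series is dominated by a constant times Σ 1/n³, which converges (p = 3 > 1).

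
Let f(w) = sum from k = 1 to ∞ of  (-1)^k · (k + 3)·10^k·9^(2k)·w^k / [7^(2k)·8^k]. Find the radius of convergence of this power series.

R = 196/405

The ratio of consecutive coefficients is [((k+1) + 3)/(k + 3)] · 10·81/(49·8) → 405/196.
Thus R = 1/(405/196) = 196/405.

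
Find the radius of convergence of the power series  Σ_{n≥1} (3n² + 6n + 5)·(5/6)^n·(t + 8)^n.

R = 6/5

By the ratio test, |a_{n+1}/a_n| = [(3(n+1)² + 6(n+1) + 5)/(3n² + 6n + 5)] · 5/6 → 5/6.
Thus R = 1/(5/6) = 6/5.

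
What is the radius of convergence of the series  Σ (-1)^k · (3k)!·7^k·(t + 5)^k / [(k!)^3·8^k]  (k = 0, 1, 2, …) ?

R = 8/189

By the ratio test, |a_{k+1}/a_k| = (3k+1)·(3k+2)·(3k+3)/(k+1)³ · 7/8 → 189/8.
Thus R = 1/(189/8) = 8/189.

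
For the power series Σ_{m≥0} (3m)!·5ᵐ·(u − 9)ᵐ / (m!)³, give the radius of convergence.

R = 1/135

The ratio of consecutive coefficients is (3m+1)·(3m+2)·(3m+3)/(m+1)³ · 5 → 135.
The series converges when 135 · |u − 9| < 1, giving R = 1/135.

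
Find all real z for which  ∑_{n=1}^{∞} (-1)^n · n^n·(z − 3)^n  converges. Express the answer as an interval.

{3}

Root test: |a_n|^(1/n) = n → ∞.
The root grows without bound, so R = 0 (convergence only at z = 3).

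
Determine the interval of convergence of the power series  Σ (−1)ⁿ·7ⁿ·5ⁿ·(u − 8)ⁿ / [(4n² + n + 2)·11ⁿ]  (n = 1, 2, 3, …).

Ratio test: |a_{n+1}/a_n| = [(4n² + n + 2)/(4(n+1)² + (n+1) + 2)] · 7·5/11 → 35/11 as n → ∞.
Thus R = 1/(35/11) = 11/35.
When u = 291/35, the series is dominated by a constant times Σ 1/n², which converges (p = 2 > 1).
At u = 269/35: absolute convergence follows by limit comparison with Σ 1/n².

[269/35, 291/35]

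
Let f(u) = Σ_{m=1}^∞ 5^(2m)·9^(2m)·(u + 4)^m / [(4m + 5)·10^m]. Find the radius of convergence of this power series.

The ratio of consecutive coefficients is [(4m + 5)/(4(m+1) + 5)] · 25·81/10 → 405/2.
Thus R = 1/(405/2) = 2/405.

R = 2/405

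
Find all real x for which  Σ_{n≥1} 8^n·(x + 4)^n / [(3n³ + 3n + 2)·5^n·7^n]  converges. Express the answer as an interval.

[-67/8, 3/8]

Ratio test: |a_{n+1}/a_n| = [(3n³ + 3n + 2)/(3(n+1)³ + 3(n+1) + 2)] · 8/(5·7) → 8/35 as n → ∞.
The series converges when 8/35 · |x + 4| < 1, giving R = 35/8.
When x = 3/8, absolute convergence follows by limit comparison with Σ 1/n³.
When x = -67/8, the terms are on the order of 1/n³, so the series converges absolutely by comparison with the p-series (p = 3 > 1).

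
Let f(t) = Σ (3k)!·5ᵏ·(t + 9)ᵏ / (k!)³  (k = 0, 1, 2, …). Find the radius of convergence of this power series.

Apply the ratio test: |a_{k+1}| / |a_k| = (3k+1)·(3k+2)·(3k+3)/(k+1)³ · 5, which tends to 135 as k → ∞.
Hence the series converges for |t + 9| < 1/(135) = 1/135, so the radius of convergence is 1/135.

R = 1/135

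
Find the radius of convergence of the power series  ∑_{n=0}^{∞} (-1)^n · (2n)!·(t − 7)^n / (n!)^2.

R = 1/4

Ratio test: |a_{n+1}/a_n| = (2n+1)·(2n+2)/(n+1)² → 4 as n → ∞.
Thus R = 1/(4) = 1/4.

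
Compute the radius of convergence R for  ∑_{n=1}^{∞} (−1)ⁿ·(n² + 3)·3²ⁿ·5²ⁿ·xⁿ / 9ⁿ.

Apply the ratio test: |a_{n+1}| / |a_n| = [((n+1)² + 3)/(n² + 3)] · 9·25/9, which tends to 25 as n → ∞.
Convergence for |x| · 25 < 1, i.e. |x| < 1/25. So R = 1/25.

R = 1/25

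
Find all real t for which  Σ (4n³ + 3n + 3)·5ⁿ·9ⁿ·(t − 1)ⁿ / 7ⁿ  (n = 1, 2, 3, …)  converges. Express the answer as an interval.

(38/45, 52/45)

Ratio test: |a_{n+1}/a_n| = [(4(n+1)³ + 3(n+1) + 3)/(4n³ + 3n + 3)] · 5·9/7 → 45/7 as n → ∞.
The series converges when 45/7 · |t − 1| < 1, giving R = 7/45.
When t = 52/45, the terms have absolute value of order n³, which does not tend to 0, so the series diverges by the divergence test.
Check t = 38/45: the terms have absolute value of order n³, which does not tend to 0, so the series diverges by the divergence test.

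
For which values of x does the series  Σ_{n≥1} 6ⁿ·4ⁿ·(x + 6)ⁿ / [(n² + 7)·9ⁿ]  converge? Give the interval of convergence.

By the ratio test, |a_{n+1}/a_n| = [(n² + 7)/((n+1)² + 7)] · 6·4/9 → 8/3.
Convergence for |x + 6| · 8/3 < 1, i.e. |x + 6| < 3/8. So R = 3/8.
Check x = -45/8: the series is dominated by a constant times Σ 1/n², which converges (p = 2 > 1).
Endpoint x = -51/8: absolute convergence follows by limit comparison with Σ 1/n².

[-51/8, -45/8]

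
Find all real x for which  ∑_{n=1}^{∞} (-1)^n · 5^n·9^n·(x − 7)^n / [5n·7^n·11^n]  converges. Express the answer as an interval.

The ratio of consecutive coefficients is [5n/5(n+1)] · 5·9/(7·11) → 45/77.
Convergence for |x − 7| · 45/77 < 1, i.e. |x − 7| < 77/45. So R = 77/45.
Check x = 392/45: convergence follows from the alternating series test (terms decrease monotonically to 0).
At x = 238/45: the terms behave like c/n; limit comparison with the harmonic series gives divergence.

(238/45, 392/45]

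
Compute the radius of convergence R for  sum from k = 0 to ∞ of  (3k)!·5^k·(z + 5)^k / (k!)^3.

R = 1/135

By the ratio test, |a_{k+1}/a_k| = (3k+1)·(3k+2)·(3k+3)/(k+1)³ · 5 → 135.
Hence the series converges for |z + 5| < 1/(135) = 1/135, so the radius of convergence is 1/135.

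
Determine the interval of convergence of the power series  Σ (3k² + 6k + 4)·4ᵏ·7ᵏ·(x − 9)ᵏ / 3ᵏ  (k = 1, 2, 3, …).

Apply the ratio test: |a_{k+1}| / |a_k| = [(3(k+1)² + 6(k+1) + 4)/(3k² + 6k + 4)] · 4·7/3, which tends to 28/3 as k → ∞.
Convergence for |x − 9| · 28/3 < 1, i.e. |x − 9| < 3/28. So R = 3/28.
Check x = 255/28: the k-th term does not approach 0; divergence by the term test.
At x = 249/28: the terms do not tend to 0, so the series diverges.

(249/28, 255/28)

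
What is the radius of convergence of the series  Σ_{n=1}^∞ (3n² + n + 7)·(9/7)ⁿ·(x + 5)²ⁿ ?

The ratio of consecutive coefficients is [(3(n+1)² + (n+1) + 7)/(3n² + n + 7)] · 9/7 → 9/7.
Writing y = (x + 5)², the series in y has radius 7/9, so |x + 5| < √(7/9) and R = √7/3.

R = √7/3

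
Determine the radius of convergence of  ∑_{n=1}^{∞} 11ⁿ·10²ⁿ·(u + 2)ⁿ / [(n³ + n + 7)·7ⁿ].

R = 7/1100

The ratio of consecutive coefficients is [(n³ + n + 7)/((n+1)³ + (n+1) + 7)] · 11·100/7 → 1100/7.
Thus R = 1/(1100/7) = 7/1100.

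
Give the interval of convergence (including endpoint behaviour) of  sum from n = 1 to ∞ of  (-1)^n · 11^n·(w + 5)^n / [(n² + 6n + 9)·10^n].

By the ratio test, |a_{n+1}/a_n| = [(n² + 6n + 9)/((n+1)² + 6(n+1) + 9)] · 11/10 → 11/10.
Thus R = 1/(11/10) = 10/11.
When w = -45/11, the terms are on the order of 1/n², so the series converges absolutely by comparison with the p-series (p = 2 > 1).
When w = -65/11, the terms are on the order of 1/n², so the series converges absolutely by comparison with the p-series (p = 2 > 1).

[-65/11, -45/11]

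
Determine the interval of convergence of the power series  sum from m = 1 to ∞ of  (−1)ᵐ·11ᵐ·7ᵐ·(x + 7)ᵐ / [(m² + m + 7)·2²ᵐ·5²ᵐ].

[-639/77, -439/77]

By the ratio test, |a_{m+1}/a_m| = [(m² + m + 7)/((m+1)² + (m+1) + 7)] · 11·7/(4·25) → 77/100.
Convergence for |x + 7| · 77/100 < 1, i.e. |x + 7| < 100/77. So R = 100/77.
At x = -439/77: the series is dominated by a constant times Σ 1/m², which converges (p = 2 > 1).
Check x = -639/77: absolute convergence follows by limit comparison with Σ 1/m².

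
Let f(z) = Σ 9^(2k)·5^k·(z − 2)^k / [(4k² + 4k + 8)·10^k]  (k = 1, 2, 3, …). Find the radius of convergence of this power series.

R = 2/81

Ratio test: |a_{k+1}/a_k| = [(4k² + 4k + 8)/(4(k+1)² + 4(k+1) + 8)] · 81·5/10 → 81/2 as k → ∞.
Hence the series converges for |z − 2| < 1/(81/2) = 2/81, so the radius of convergence is 2/81.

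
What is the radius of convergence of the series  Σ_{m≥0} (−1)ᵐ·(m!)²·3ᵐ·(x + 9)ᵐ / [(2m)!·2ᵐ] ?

By the ratio test, |a_{m+1}/a_m| = (m+1)²/[(2m+1)·(2m+2)] · 3/2 → 3/8.
Hence the series converges for |x + 9| < 1/(3/8) = 8/3, so the radius of convergence is 8/3.

R = 8/3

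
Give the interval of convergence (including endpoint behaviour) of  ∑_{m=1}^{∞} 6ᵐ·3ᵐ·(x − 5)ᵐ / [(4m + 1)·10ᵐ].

By the ratio test, |a_{m+1}/a_m| = [(4m + 1)/(4(m+1) + 1)] · 6·3/10 → 9/5.
Hence the series converges for |x − 5| < 1/(9/5) = 5/9, so the radius of convergence is 5/9.
When x = 50/9, the terms behave like c/m; limit comparison with the harmonic series gives divergence.
At x = 40/9: convergence follows from the alternating series test (terms decrease monotonically to 0).

[40/9, 50/9)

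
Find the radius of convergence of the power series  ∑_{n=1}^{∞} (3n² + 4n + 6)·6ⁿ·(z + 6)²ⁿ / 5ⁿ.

R = √30/6

By the ratio test, |a_{n+1}/a_n| = [(3(n+1)² + 4(n+1) + 6)/(3n² + 4n + 6)] · 6/5 → 6/5.
Since the exponent of (z + 6) increases by 2 each term, convergence requires |z + 6|² < 5/6, hence R = √30/6.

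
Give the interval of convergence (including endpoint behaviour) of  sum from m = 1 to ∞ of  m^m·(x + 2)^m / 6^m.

Applying the root test, |a_m|^(1/m) = m/6 → ∞.
The root grows without bound, so R = 0 (convergence only at x = -2).

{-2}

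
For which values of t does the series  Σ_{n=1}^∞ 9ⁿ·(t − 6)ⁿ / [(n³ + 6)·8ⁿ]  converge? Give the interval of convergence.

[46/9, 62/9]

By the ratio test, |a_{n+1}/a_n| = [(n³ + 6)/((n+1)³ + 6)] · 9/8 → 9/8.
Hence the series converges for |t − 6| < 1/(9/8) = 8/9, so the radius of convergence is 8/9.
Endpoint t = 62/9: the terms are on the order of 1/n³, so the series converges absolutely by comparison with the p-series (p = 3 > 1).
Check t = 46/9: the series is dominated by a constant times Σ 1/n³, which converges (p = 3 > 1).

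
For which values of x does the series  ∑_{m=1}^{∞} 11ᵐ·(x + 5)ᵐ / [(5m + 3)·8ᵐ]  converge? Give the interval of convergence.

[-63/11, -47/11)

By the ratio test, |a_{m+1}/a_m| = [(5m + 3)/(5(m+1) + 3)] · 11/8 → 11/8.
The series converges when 11/8 · |x + 5| < 1, giving R = 8/11.
At x = -47/11: the terms behave like c/m; limit comparison with the harmonic series gives divergence.
Check x = -63/11: the terms alternate in sign and decrease monotonically to 0 in absolute value (size ~ c/m), so the alternating series test gives convergence.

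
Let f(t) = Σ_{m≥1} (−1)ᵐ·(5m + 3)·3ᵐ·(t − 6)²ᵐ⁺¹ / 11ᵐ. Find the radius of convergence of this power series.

Apply the ratio test: |a_{m+1}| / |a_m| = [(5(m+1) + 3)/(5m + 3)] · 3/11, which tends to 3/11 as m → ∞.
Since the exponent of (t − 6) increases by 2 each term, convergence requires |t − 6|² < 11/3, hence R = √33/3.

R = √33/3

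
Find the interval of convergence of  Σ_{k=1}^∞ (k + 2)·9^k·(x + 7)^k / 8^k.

The ratio of consecutive coefficients is [((k+1) + 2)/(k + 2)] · 9/8 → 9/8.
Thus R = 1/(9/8) = 8/9.
When x = -55/9, the terms do not tend to 0, so the series diverges.
At x = -71/9: the terms have absolute value of order k, which does not tend to 0, so the series diverges by the divergence test.

(-71/9, -55/9)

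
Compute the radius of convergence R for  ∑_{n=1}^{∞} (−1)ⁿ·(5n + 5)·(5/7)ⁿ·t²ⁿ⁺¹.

Apply the ratio test: |a_{n+1}| / |a_n| = [(5(n+1) + 5)/(5n + 5)] · 5/7, which tends to 5/7 as n → ∞.
Writing y = t², the series in y has radius 7/5, so |t| < √(7/5) and R = √35/5.

R = √35/5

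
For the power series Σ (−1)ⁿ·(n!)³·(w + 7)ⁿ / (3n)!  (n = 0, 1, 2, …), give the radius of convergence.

R = 27

The ratio of consecutive coefficients is (n+1)³/[(3n+1)·(3n+2)·(3n+3)] → 1/27.
Hence the series converges for |w + 7| < 1/(1/27) = 27, so the radius of convergence is 27.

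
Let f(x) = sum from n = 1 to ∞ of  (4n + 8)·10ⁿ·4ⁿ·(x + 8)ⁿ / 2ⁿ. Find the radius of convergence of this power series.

R = 1/20

By the ratio test, |a_{n+1}/a_n| = [(4(n+1) + 8)/(4n + 8)] · 10·4/2 → 20.
Convergence for |x + 8| · 20 < 1, i.e. |x + 8| < 1/20. So R = 1/20.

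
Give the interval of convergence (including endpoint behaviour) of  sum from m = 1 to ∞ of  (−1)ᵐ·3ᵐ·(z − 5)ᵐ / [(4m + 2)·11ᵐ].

(4/3, 26/3]

Ratio test: |a_{m+1}/a_m| = [(4m + 2)/(4(m+1) + 2)] · 3/11 → 3/11 as m → ∞.
Hence the series converges for |z − 5| < 1/(3/11) = 11/3, so the radius of convergence is 11/3.
Endpoint z = 26/3: convergence follows from the alternating series test (terms decrease monotonically to 0).
When z = 4/3, the terms are asymptotic to a nonzero constant times 1/m, so the series diverges by limit comparison with Σ 1/m.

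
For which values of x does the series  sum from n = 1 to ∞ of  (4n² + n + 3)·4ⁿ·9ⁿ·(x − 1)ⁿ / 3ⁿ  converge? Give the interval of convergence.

By the ratio test, |a_{n+1}/a_n| = [(4(n+1)² + (n+1) + 3)/(4n² + n + 3)] · 4·9/3 → 12.
Thus R = 1/(12) = 1/12.
Endpoint x = 13/12: the terms do not tend to 0, so the series diverges.
Check x = 11/12: the terms do not tend to 0, so the series diverges.

(11/12, 13/12)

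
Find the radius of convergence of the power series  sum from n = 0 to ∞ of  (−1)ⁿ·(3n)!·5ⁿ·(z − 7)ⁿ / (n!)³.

By the ratio test, |a_{n+1}/a_n| = (3n+1)·(3n+2)·(3n+3)/(n+1)³ · 5 → 135.
The series converges when 135 · |z − 7| < 1, giving R = 1/135.

R = 1/135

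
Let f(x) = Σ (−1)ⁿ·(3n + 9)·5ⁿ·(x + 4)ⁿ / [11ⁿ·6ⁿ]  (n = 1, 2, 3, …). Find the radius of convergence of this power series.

R = 66/5

Ratio test: |a_{n+1}/a_n| = [(3(n+1) + 9)/(3n + 9)] · 5/(11·6) → 5/66 as n → ∞.
The series converges when 5/66 · |x + 4| < 1, giving R = 66/5.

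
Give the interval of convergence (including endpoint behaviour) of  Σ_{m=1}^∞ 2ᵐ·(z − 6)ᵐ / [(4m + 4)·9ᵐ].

[3/2, 21/2)

By the ratio test, |a_{m+1}/a_m| = [(4m + 4)/(4(m+1) + 4)] · 2/9 → 2/9.
Convergence for |z − 6| · 2/9 < 1, i.e. |z − 6| < 9/2. So R = 9/2.
Check z = 21/2: comparison with the harmonic series Σ 1/m shows the series diverges.
Check z = 3/2: an alternating series whose terms decrease to 0 in absolute value, so it converges by the Leibniz criterion.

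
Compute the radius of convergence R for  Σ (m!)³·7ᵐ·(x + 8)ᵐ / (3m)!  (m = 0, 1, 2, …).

Ratio test: |a_{m+1}/a_m| = (m+1)³/[(3m+1)·(3m+2)·(3m+3)] · 7 → 7/27 as m → ∞.
Convergence for |x + 8| · 7/27 < 1, i.e. |x + 8| < 27/7. So R = 27/7.

R = 27/7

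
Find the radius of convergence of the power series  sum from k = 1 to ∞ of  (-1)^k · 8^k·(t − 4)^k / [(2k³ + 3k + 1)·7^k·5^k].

R = 35/8

By the ratio test, |a_{k+1}/a_k| = [(2k³ + 3k + 1)/(2(k+1)³ + 3(k+1) + 1)] · 8/(7·5) → 8/35.
Hence the series converges for |t − 4| < 1/(8/35) = 35/8, so the radius of convergence is 35/8.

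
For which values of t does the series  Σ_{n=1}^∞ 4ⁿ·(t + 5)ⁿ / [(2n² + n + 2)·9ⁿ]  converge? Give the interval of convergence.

Apply the ratio test: |a_{n+1}| / |a_n| = [(2n² + n + 2)/(2(n+1)² + (n+1) + 2)] · 4/9, which tends to 4/9 as n → ∞.
Hence the series converges for |t + 5| < 1/(4/9) = 9/4, so the radius of convergence is 9/4.
At t = -11/4: absolute convergence follows by limit comparison with Σ 1/n².
When t = -29/4, absolute convergence follows by limit comparison with Σ 1/n².

[-29/4, -11/4]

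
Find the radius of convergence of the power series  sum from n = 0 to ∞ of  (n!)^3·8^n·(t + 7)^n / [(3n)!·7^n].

R = 189/8

By the ratio test, |a_{n+1}/a_n| = (n+1)³/[(3n+1)·(3n+2)·(3n+3)] · 8/7 → 8/189.
Hence the series converges for |t + 7| < 1/(8/189) = 189/8, so the radius of convergence is 189/8.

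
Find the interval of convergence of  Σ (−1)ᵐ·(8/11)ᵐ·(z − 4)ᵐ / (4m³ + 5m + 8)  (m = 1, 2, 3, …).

[21/8, 43/8]

Ratio test: |a_{m+1}/a_m| = [(4m³ + 5m + 8)/(4(m+1)³ + 5(m+1) + 8)] · 8/11 → 8/11 as m → ∞.
Convergence for |z − 4| · 8/11 < 1, i.e. |z − 4| < 11/8. So R = 11/8.
Endpoint z = 43/8: the terms are on the order of 1/m³, so the series converges absolutely by comparison with the p-series (p = 3 > 1).
At z = 21/8: absolute convergence follows by limit comparison with Σ 1/m³.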